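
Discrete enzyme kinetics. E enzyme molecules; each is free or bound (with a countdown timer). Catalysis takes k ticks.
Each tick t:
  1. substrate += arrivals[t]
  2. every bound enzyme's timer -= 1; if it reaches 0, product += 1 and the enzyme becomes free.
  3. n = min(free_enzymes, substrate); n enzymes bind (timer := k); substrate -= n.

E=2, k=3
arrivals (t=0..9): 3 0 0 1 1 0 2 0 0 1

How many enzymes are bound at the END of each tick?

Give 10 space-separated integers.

Answer: 2 2 2 2 2 2 2 2 2 2

Derivation:
t=0: arr=3 -> substrate=1 bound=2 product=0
t=1: arr=0 -> substrate=1 bound=2 product=0
t=2: arr=0 -> substrate=1 bound=2 product=0
t=3: arr=1 -> substrate=0 bound=2 product=2
t=4: arr=1 -> substrate=1 bound=2 product=2
t=5: arr=0 -> substrate=1 bound=2 product=2
t=6: arr=2 -> substrate=1 bound=2 product=4
t=7: arr=0 -> substrate=1 bound=2 product=4
t=8: arr=0 -> substrate=1 bound=2 product=4
t=9: arr=1 -> substrate=0 bound=2 product=6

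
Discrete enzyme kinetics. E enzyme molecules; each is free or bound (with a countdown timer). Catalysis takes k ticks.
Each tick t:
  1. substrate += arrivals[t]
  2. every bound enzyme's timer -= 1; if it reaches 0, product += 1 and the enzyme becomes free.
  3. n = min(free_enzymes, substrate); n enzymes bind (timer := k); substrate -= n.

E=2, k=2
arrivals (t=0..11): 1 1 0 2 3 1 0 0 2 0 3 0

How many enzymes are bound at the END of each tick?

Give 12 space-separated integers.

t=0: arr=1 -> substrate=0 bound=1 product=0
t=1: arr=1 -> substrate=0 bound=2 product=0
t=2: arr=0 -> substrate=0 bound=1 product=1
t=3: arr=2 -> substrate=0 bound=2 product=2
t=4: arr=3 -> substrate=3 bound=2 product=2
t=5: arr=1 -> substrate=2 bound=2 product=4
t=6: arr=0 -> substrate=2 bound=2 product=4
t=7: arr=0 -> substrate=0 bound=2 product=6
t=8: arr=2 -> substrate=2 bound=2 product=6
t=9: arr=0 -> substrate=0 bound=2 product=8
t=10: arr=3 -> substrate=3 bound=2 product=8
t=11: arr=0 -> substrate=1 bound=2 product=10

Answer: 1 2 1 2 2 2 2 2 2 2 2 2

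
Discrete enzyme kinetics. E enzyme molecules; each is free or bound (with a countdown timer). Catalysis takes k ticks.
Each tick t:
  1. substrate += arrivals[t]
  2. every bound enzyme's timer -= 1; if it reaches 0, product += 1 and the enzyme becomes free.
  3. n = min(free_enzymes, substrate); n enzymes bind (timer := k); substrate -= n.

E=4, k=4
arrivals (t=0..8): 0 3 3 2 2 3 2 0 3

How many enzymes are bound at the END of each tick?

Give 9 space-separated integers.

Answer: 0 3 4 4 4 4 4 4 4

Derivation:
t=0: arr=0 -> substrate=0 bound=0 product=0
t=1: arr=3 -> substrate=0 bound=3 product=0
t=2: arr=3 -> substrate=2 bound=4 product=0
t=3: arr=2 -> substrate=4 bound=4 product=0
t=4: arr=2 -> substrate=6 bound=4 product=0
t=5: arr=3 -> substrate=6 bound=4 product=3
t=6: arr=2 -> substrate=7 bound=4 product=4
t=7: arr=0 -> substrate=7 bound=4 product=4
t=8: arr=3 -> substrate=10 bound=4 product=4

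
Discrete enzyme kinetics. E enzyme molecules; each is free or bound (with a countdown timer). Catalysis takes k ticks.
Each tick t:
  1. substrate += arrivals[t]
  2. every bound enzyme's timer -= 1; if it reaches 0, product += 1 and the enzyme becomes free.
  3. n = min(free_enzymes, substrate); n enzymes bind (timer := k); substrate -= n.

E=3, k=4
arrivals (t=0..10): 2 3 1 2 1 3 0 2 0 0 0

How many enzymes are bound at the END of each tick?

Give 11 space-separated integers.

t=0: arr=2 -> substrate=0 bound=2 product=0
t=1: arr=3 -> substrate=2 bound=3 product=0
t=2: arr=1 -> substrate=3 bound=3 product=0
t=3: arr=2 -> substrate=5 bound=3 product=0
t=4: arr=1 -> substrate=4 bound=3 product=2
t=5: arr=3 -> substrate=6 bound=3 product=3
t=6: arr=0 -> substrate=6 bound=3 product=3
t=7: arr=2 -> substrate=8 bound=3 product=3
t=8: arr=0 -> substrate=6 bound=3 product=5
t=9: arr=0 -> substrate=5 bound=3 product=6
t=10: arr=0 -> substrate=5 bound=3 product=6

Answer: 2 3 3 3 3 3 3 3 3 3 3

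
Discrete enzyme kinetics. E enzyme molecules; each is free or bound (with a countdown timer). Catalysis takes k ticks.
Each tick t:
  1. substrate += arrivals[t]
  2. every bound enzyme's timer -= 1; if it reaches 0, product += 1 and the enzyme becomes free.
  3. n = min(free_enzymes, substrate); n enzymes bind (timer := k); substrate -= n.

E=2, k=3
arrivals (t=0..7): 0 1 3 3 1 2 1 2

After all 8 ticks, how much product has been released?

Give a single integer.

Answer: 3

Derivation:
t=0: arr=0 -> substrate=0 bound=0 product=0
t=1: arr=1 -> substrate=0 bound=1 product=0
t=2: arr=3 -> substrate=2 bound=2 product=0
t=3: arr=3 -> substrate=5 bound=2 product=0
t=4: arr=1 -> substrate=5 bound=2 product=1
t=5: arr=2 -> substrate=6 bound=2 product=2
t=6: arr=1 -> substrate=7 bound=2 product=2
t=7: arr=2 -> substrate=8 bound=2 product=3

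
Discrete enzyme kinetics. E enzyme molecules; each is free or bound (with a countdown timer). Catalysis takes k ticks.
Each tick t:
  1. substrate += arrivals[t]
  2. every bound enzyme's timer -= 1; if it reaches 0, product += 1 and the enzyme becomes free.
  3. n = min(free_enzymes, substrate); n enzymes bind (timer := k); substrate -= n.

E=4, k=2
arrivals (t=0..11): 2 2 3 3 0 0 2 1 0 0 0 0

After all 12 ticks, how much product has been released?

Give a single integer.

Answer: 13

Derivation:
t=0: arr=2 -> substrate=0 bound=2 product=0
t=1: arr=2 -> substrate=0 bound=4 product=0
t=2: arr=3 -> substrate=1 bound=4 product=2
t=3: arr=3 -> substrate=2 bound=4 product=4
t=4: arr=0 -> substrate=0 bound=4 product=6
t=5: arr=0 -> substrate=0 bound=2 product=8
t=6: arr=2 -> substrate=0 bound=2 product=10
t=7: arr=1 -> substrate=0 bound=3 product=10
t=8: arr=0 -> substrate=0 bound=1 product=12
t=9: arr=0 -> substrate=0 bound=0 product=13
t=10: arr=0 -> substrate=0 bound=0 product=13
t=11: arr=0 -> substrate=0 bound=0 product=13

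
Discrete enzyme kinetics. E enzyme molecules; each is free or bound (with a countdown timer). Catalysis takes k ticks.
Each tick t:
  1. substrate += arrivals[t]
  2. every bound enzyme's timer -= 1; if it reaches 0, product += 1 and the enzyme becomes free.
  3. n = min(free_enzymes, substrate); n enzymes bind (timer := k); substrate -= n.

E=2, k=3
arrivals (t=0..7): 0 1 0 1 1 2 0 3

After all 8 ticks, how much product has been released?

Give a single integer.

Answer: 3

Derivation:
t=0: arr=0 -> substrate=0 bound=0 product=0
t=1: arr=1 -> substrate=0 bound=1 product=0
t=2: arr=0 -> substrate=0 bound=1 product=0
t=3: arr=1 -> substrate=0 bound=2 product=0
t=4: arr=1 -> substrate=0 bound=2 product=1
t=5: arr=2 -> substrate=2 bound=2 product=1
t=6: arr=0 -> substrate=1 bound=2 product=2
t=7: arr=3 -> substrate=3 bound=2 product=3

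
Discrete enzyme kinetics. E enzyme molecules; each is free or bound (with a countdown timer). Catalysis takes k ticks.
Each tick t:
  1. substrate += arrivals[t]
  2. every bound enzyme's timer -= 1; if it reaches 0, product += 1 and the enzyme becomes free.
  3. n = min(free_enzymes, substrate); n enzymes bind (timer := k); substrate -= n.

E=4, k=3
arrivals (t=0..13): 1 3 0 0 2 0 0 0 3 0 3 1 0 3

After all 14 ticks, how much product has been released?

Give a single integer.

Answer: 10

Derivation:
t=0: arr=1 -> substrate=0 bound=1 product=0
t=1: arr=3 -> substrate=0 bound=4 product=0
t=2: arr=0 -> substrate=0 bound=4 product=0
t=3: arr=0 -> substrate=0 bound=3 product=1
t=4: arr=2 -> substrate=0 bound=2 product=4
t=5: arr=0 -> substrate=0 bound=2 product=4
t=6: arr=0 -> substrate=0 bound=2 product=4
t=7: arr=0 -> substrate=0 bound=0 product=6
t=8: arr=3 -> substrate=0 bound=3 product=6
t=9: arr=0 -> substrate=0 bound=3 product=6
t=10: arr=3 -> substrate=2 bound=4 product=6
t=11: arr=1 -> substrate=0 bound=4 product=9
t=12: arr=0 -> substrate=0 bound=4 product=9
t=13: arr=3 -> substrate=2 bound=4 product=10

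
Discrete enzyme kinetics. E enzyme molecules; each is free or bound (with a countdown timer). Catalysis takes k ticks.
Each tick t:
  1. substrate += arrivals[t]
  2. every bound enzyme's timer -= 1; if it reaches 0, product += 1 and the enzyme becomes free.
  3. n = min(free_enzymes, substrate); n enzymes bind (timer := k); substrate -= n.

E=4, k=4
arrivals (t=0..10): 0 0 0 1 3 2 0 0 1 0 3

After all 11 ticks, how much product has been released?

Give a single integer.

t=0: arr=0 -> substrate=0 bound=0 product=0
t=1: arr=0 -> substrate=0 bound=0 product=0
t=2: arr=0 -> substrate=0 bound=0 product=0
t=3: arr=1 -> substrate=0 bound=1 product=0
t=4: arr=3 -> substrate=0 bound=4 product=0
t=5: arr=2 -> substrate=2 bound=4 product=0
t=6: arr=0 -> substrate=2 bound=4 product=0
t=7: arr=0 -> substrate=1 bound=4 product=1
t=8: arr=1 -> substrate=0 bound=3 product=4
t=9: arr=0 -> substrate=0 bound=3 product=4
t=10: arr=3 -> substrate=2 bound=4 product=4

Answer: 4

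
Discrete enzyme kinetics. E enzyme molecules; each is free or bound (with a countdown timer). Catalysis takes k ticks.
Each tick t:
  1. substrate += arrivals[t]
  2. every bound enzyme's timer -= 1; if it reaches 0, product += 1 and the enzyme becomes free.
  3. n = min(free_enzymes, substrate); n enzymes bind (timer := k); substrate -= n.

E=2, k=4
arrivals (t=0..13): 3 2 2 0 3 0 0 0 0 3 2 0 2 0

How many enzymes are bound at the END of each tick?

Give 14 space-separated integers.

t=0: arr=3 -> substrate=1 bound=2 product=0
t=1: arr=2 -> substrate=3 bound=2 product=0
t=2: arr=2 -> substrate=5 bound=2 product=0
t=3: arr=0 -> substrate=5 bound=2 product=0
t=4: arr=3 -> substrate=6 bound=2 product=2
t=5: arr=0 -> substrate=6 bound=2 product=2
t=6: arr=0 -> substrate=6 bound=2 product=2
t=7: arr=0 -> substrate=6 bound=2 product=2
t=8: arr=0 -> substrate=4 bound=2 product=4
t=9: arr=3 -> substrate=7 bound=2 product=4
t=10: arr=2 -> substrate=9 bound=2 product=4
t=11: arr=0 -> substrate=9 bound=2 product=4
t=12: arr=2 -> substrate=9 bound=2 product=6
t=13: arr=0 -> substrate=9 bound=2 product=6

Answer: 2 2 2 2 2 2 2 2 2 2 2 2 2 2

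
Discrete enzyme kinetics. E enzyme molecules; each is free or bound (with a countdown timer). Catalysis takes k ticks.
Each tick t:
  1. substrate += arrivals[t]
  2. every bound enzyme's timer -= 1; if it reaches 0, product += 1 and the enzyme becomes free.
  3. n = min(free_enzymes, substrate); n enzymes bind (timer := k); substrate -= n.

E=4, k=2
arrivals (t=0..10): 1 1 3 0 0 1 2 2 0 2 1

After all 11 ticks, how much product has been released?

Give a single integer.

t=0: arr=1 -> substrate=0 bound=1 product=0
t=1: arr=1 -> substrate=0 bound=2 product=0
t=2: arr=3 -> substrate=0 bound=4 product=1
t=3: arr=0 -> substrate=0 bound=3 product=2
t=4: arr=0 -> substrate=0 bound=0 product=5
t=5: arr=1 -> substrate=0 bound=1 product=5
t=6: arr=2 -> substrate=0 bound=3 product=5
t=7: arr=2 -> substrate=0 bound=4 product=6
t=8: arr=0 -> substrate=0 bound=2 product=8
t=9: arr=2 -> substrate=0 bound=2 product=10
t=10: arr=1 -> substrate=0 bound=3 product=10

Answer: 10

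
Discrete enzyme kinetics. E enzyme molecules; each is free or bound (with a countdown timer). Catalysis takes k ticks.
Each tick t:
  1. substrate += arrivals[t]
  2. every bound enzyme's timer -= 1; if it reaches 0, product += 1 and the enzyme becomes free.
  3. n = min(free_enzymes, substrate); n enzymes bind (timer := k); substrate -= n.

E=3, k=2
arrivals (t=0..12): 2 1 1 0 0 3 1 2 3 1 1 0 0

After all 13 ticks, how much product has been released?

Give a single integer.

Answer: 13

Derivation:
t=0: arr=2 -> substrate=0 bound=2 product=0
t=1: arr=1 -> substrate=0 bound=3 product=0
t=2: arr=1 -> substrate=0 bound=2 product=2
t=3: arr=0 -> substrate=0 bound=1 product=3
t=4: arr=0 -> substrate=0 bound=0 product=4
t=5: arr=3 -> substrate=0 bound=3 product=4
t=6: arr=1 -> substrate=1 bound=3 product=4
t=7: arr=2 -> substrate=0 bound=3 product=7
t=8: arr=3 -> substrate=3 bound=3 product=7
t=9: arr=1 -> substrate=1 bound=3 product=10
t=10: arr=1 -> substrate=2 bound=3 product=10
t=11: arr=0 -> substrate=0 bound=2 product=13
t=12: arr=0 -> substrate=0 bound=2 product=13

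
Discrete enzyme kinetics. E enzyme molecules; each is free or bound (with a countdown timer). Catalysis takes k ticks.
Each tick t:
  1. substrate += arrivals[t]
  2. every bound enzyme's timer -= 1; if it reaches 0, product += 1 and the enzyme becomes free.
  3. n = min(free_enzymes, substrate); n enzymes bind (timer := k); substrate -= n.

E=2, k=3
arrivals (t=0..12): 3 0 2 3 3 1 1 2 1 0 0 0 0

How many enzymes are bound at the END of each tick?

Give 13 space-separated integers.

Answer: 2 2 2 2 2 2 2 2 2 2 2 2 2

Derivation:
t=0: arr=3 -> substrate=1 bound=2 product=0
t=1: arr=0 -> substrate=1 bound=2 product=0
t=2: arr=2 -> substrate=3 bound=2 product=0
t=3: arr=3 -> substrate=4 bound=2 product=2
t=4: arr=3 -> substrate=7 bound=2 product=2
t=5: arr=1 -> substrate=8 bound=2 product=2
t=6: arr=1 -> substrate=7 bound=2 product=4
t=7: arr=2 -> substrate=9 bound=2 product=4
t=8: arr=1 -> substrate=10 bound=2 product=4
t=9: arr=0 -> substrate=8 bound=2 product=6
t=10: arr=0 -> substrate=8 bound=2 product=6
t=11: arr=0 -> substrate=8 bound=2 product=6
t=12: arr=0 -> substrate=6 bound=2 product=8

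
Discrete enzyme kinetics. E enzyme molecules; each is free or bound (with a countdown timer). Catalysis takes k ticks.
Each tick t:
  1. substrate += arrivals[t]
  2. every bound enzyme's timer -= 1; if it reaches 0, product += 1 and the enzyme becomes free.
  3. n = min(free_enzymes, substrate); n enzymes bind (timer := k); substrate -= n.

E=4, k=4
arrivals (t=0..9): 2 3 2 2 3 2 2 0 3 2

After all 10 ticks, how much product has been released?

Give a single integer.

t=0: arr=2 -> substrate=0 bound=2 product=0
t=1: arr=3 -> substrate=1 bound=4 product=0
t=2: arr=2 -> substrate=3 bound=4 product=0
t=3: arr=2 -> substrate=5 bound=4 product=0
t=4: arr=3 -> substrate=6 bound=4 product=2
t=5: arr=2 -> substrate=6 bound=4 product=4
t=6: arr=2 -> substrate=8 bound=4 product=4
t=7: arr=0 -> substrate=8 bound=4 product=4
t=8: arr=3 -> substrate=9 bound=4 product=6
t=9: arr=2 -> substrate=9 bound=4 product=8

Answer: 8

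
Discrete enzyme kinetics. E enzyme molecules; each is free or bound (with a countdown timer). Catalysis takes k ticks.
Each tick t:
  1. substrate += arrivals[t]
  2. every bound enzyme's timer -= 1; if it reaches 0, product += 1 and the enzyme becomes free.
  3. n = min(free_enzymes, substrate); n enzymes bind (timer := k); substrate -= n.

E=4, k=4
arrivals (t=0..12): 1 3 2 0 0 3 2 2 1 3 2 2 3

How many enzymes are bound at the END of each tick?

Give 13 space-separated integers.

Answer: 1 4 4 4 4 4 4 4 4 4 4 4 4

Derivation:
t=0: arr=1 -> substrate=0 bound=1 product=0
t=1: arr=3 -> substrate=0 bound=4 product=0
t=2: arr=2 -> substrate=2 bound=4 product=0
t=3: arr=0 -> substrate=2 bound=4 product=0
t=4: arr=0 -> substrate=1 bound=4 product=1
t=5: arr=3 -> substrate=1 bound=4 product=4
t=6: arr=2 -> substrate=3 bound=4 product=4
t=7: arr=2 -> substrate=5 bound=4 product=4
t=8: arr=1 -> substrate=5 bound=4 product=5
t=9: arr=3 -> substrate=5 bound=4 product=8
t=10: arr=2 -> substrate=7 bound=4 product=8
t=11: arr=2 -> substrate=9 bound=4 product=8
t=12: arr=3 -> substrate=11 bound=4 product=9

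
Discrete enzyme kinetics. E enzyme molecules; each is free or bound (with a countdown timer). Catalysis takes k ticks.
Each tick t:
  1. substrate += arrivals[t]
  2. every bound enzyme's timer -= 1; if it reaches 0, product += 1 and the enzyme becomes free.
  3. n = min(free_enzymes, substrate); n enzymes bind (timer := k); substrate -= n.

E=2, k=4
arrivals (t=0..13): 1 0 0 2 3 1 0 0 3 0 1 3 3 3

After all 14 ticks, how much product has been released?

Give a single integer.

t=0: arr=1 -> substrate=0 bound=1 product=0
t=1: arr=0 -> substrate=0 bound=1 product=0
t=2: arr=0 -> substrate=0 bound=1 product=0
t=3: arr=2 -> substrate=1 bound=2 product=0
t=4: arr=3 -> substrate=3 bound=2 product=1
t=5: arr=1 -> substrate=4 bound=2 product=1
t=6: arr=0 -> substrate=4 bound=2 product=1
t=7: arr=0 -> substrate=3 bound=2 product=2
t=8: arr=3 -> substrate=5 bound=2 product=3
t=9: arr=0 -> substrate=5 bound=2 product=3
t=10: arr=1 -> substrate=6 bound=2 product=3
t=11: arr=3 -> substrate=8 bound=2 product=4
t=12: arr=3 -> substrate=10 bound=2 product=5
t=13: arr=3 -> substrate=13 bound=2 product=5

Answer: 5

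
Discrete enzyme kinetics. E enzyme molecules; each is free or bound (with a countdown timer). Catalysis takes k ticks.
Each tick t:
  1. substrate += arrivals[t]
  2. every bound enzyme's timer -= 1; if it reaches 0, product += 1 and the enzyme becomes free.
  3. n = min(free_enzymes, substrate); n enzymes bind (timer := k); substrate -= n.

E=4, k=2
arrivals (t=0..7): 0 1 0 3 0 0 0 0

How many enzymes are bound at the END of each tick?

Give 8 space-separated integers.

Answer: 0 1 1 3 3 0 0 0

Derivation:
t=0: arr=0 -> substrate=0 bound=0 product=0
t=1: arr=1 -> substrate=0 bound=1 product=0
t=2: arr=0 -> substrate=0 bound=1 product=0
t=3: arr=3 -> substrate=0 bound=3 product=1
t=4: arr=0 -> substrate=0 bound=3 product=1
t=5: arr=0 -> substrate=0 bound=0 product=4
t=6: arr=0 -> substrate=0 bound=0 product=4
t=7: arr=0 -> substrate=0 bound=0 product=4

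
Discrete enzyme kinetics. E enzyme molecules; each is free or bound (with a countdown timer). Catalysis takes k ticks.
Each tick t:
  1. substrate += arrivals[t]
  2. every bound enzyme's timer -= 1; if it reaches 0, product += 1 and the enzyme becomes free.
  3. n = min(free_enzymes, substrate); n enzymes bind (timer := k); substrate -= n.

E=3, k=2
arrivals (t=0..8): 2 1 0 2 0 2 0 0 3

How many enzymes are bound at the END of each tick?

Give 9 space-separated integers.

t=0: arr=2 -> substrate=0 bound=2 product=0
t=1: arr=1 -> substrate=0 bound=3 product=0
t=2: arr=0 -> substrate=0 bound=1 product=2
t=3: arr=2 -> substrate=0 bound=2 product=3
t=4: arr=0 -> substrate=0 bound=2 product=3
t=5: arr=2 -> substrate=0 bound=2 product=5
t=6: arr=0 -> substrate=0 bound=2 product=5
t=7: arr=0 -> substrate=0 bound=0 product=7
t=8: arr=3 -> substrate=0 bound=3 product=7

Answer: 2 3 1 2 2 2 2 0 3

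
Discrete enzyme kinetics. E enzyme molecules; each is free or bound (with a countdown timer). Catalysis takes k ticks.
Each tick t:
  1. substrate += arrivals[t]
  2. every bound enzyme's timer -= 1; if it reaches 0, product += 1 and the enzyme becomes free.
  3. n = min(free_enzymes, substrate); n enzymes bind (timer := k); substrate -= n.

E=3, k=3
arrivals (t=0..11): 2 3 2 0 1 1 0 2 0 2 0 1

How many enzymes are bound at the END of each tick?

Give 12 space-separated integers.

t=0: arr=2 -> substrate=0 bound=2 product=0
t=1: arr=3 -> substrate=2 bound=3 product=0
t=2: arr=2 -> substrate=4 bound=3 product=0
t=3: arr=0 -> substrate=2 bound=3 product=2
t=4: arr=1 -> substrate=2 bound=3 product=3
t=5: arr=1 -> substrate=3 bound=3 product=3
t=6: arr=0 -> substrate=1 bound=3 product=5
t=7: arr=2 -> substrate=2 bound=3 product=6
t=8: arr=0 -> substrate=2 bound=3 product=6
t=9: arr=2 -> substrate=2 bound=3 product=8
t=10: arr=0 -> substrate=1 bound=3 product=9
t=11: arr=1 -> substrate=2 bound=3 product=9

Answer: 2 3 3 3 3 3 3 3 3 3 3 3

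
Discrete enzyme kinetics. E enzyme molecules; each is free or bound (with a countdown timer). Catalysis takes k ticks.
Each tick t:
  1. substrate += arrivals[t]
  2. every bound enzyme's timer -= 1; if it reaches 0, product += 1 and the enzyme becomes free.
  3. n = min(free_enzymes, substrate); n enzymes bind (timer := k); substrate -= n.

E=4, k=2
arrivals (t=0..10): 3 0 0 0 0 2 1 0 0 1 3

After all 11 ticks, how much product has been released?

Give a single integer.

Answer: 6

Derivation:
t=0: arr=3 -> substrate=0 bound=3 product=0
t=1: arr=0 -> substrate=0 bound=3 product=0
t=2: arr=0 -> substrate=0 bound=0 product=3
t=3: arr=0 -> substrate=0 bound=0 product=3
t=4: arr=0 -> substrate=0 bound=0 product=3
t=5: arr=2 -> substrate=0 bound=2 product=3
t=6: arr=1 -> substrate=0 bound=3 product=3
t=7: arr=0 -> substrate=0 bound=1 product=5
t=8: arr=0 -> substrate=0 bound=0 product=6
t=9: arr=1 -> substrate=0 bound=1 product=6
t=10: arr=3 -> substrate=0 bound=4 product=6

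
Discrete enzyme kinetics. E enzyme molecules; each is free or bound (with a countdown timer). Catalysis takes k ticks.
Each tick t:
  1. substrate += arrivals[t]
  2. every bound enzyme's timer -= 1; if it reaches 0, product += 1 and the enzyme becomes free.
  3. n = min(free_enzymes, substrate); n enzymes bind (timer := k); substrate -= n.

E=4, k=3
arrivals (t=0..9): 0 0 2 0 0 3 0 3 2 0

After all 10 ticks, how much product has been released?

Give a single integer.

t=0: arr=0 -> substrate=0 bound=0 product=0
t=1: arr=0 -> substrate=0 bound=0 product=0
t=2: arr=2 -> substrate=0 bound=2 product=0
t=3: arr=0 -> substrate=0 bound=2 product=0
t=4: arr=0 -> substrate=0 bound=2 product=0
t=5: arr=3 -> substrate=0 bound=3 product=2
t=6: arr=0 -> substrate=0 bound=3 product=2
t=7: arr=3 -> substrate=2 bound=4 product=2
t=8: arr=2 -> substrate=1 bound=4 product=5
t=9: arr=0 -> substrate=1 bound=4 product=5

Answer: 5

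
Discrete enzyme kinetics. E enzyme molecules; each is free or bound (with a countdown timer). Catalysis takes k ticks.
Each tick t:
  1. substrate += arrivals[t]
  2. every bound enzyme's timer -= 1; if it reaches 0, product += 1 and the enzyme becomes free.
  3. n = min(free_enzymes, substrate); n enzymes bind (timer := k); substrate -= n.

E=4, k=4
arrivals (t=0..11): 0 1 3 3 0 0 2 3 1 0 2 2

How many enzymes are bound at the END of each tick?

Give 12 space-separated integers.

t=0: arr=0 -> substrate=0 bound=0 product=0
t=1: arr=1 -> substrate=0 bound=1 product=0
t=2: arr=3 -> substrate=0 bound=4 product=0
t=3: arr=3 -> substrate=3 bound=4 product=0
t=4: arr=0 -> substrate=3 bound=4 product=0
t=5: arr=0 -> substrate=2 bound=4 product=1
t=6: arr=2 -> substrate=1 bound=4 product=4
t=7: arr=3 -> substrate=4 bound=4 product=4
t=8: arr=1 -> substrate=5 bound=4 product=4
t=9: arr=0 -> substrate=4 bound=4 product=5
t=10: arr=2 -> substrate=3 bound=4 product=8
t=11: arr=2 -> substrate=5 bound=4 product=8

Answer: 0 1 4 4 4 4 4 4 4 4 4 4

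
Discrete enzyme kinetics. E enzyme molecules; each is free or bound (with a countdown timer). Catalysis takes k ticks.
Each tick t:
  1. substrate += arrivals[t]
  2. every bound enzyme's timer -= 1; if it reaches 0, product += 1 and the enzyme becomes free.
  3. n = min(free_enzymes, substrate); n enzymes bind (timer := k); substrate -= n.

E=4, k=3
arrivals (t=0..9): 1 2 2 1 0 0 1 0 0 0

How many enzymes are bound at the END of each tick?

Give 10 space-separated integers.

t=0: arr=1 -> substrate=0 bound=1 product=0
t=1: arr=2 -> substrate=0 bound=3 product=0
t=2: arr=2 -> substrate=1 bound=4 product=0
t=3: arr=1 -> substrate=1 bound=4 product=1
t=4: arr=0 -> substrate=0 bound=3 product=3
t=5: arr=0 -> substrate=0 bound=2 product=4
t=6: arr=1 -> substrate=0 bound=2 product=5
t=7: arr=0 -> substrate=0 bound=1 product=6
t=8: arr=0 -> substrate=0 bound=1 product=6
t=9: arr=0 -> substrate=0 bound=0 product=7

Answer: 1 3 4 4 3 2 2 1 1 0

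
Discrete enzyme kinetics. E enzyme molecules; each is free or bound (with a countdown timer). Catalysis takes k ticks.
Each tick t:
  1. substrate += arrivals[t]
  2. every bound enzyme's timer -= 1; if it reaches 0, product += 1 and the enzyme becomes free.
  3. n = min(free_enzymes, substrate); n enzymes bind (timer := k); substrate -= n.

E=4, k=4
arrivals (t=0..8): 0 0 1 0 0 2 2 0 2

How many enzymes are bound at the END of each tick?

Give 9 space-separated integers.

Answer: 0 0 1 1 1 3 4 4 4

Derivation:
t=0: arr=0 -> substrate=0 bound=0 product=0
t=1: arr=0 -> substrate=0 bound=0 product=0
t=2: arr=1 -> substrate=0 bound=1 product=0
t=3: arr=0 -> substrate=0 bound=1 product=0
t=4: arr=0 -> substrate=0 bound=1 product=0
t=5: arr=2 -> substrate=0 bound=3 product=0
t=6: arr=2 -> substrate=0 bound=4 product=1
t=7: arr=0 -> substrate=0 bound=4 product=1
t=8: arr=2 -> substrate=2 bound=4 product=1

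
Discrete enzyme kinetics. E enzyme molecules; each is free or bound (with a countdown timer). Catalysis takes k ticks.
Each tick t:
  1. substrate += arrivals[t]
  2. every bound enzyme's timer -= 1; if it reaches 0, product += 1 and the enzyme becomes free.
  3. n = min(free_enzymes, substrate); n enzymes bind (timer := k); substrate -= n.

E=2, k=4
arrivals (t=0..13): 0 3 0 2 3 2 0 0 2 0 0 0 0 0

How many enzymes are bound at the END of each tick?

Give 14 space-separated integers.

Answer: 0 2 2 2 2 2 2 2 2 2 2 2 2 2

Derivation:
t=0: arr=0 -> substrate=0 bound=0 product=0
t=1: arr=3 -> substrate=1 bound=2 product=0
t=2: arr=0 -> substrate=1 bound=2 product=0
t=3: arr=2 -> substrate=3 bound=2 product=0
t=4: arr=3 -> substrate=6 bound=2 product=0
t=5: arr=2 -> substrate=6 bound=2 product=2
t=6: arr=0 -> substrate=6 bound=2 product=2
t=7: arr=0 -> substrate=6 bound=2 product=2
t=8: arr=2 -> substrate=8 bound=2 product=2
t=9: arr=0 -> substrate=6 bound=2 product=4
t=10: arr=0 -> substrate=6 bound=2 product=4
t=11: arr=0 -> substrate=6 bound=2 product=4
t=12: arr=0 -> substrate=6 bound=2 product=4
t=13: arr=0 -> substrate=4 bound=2 product=6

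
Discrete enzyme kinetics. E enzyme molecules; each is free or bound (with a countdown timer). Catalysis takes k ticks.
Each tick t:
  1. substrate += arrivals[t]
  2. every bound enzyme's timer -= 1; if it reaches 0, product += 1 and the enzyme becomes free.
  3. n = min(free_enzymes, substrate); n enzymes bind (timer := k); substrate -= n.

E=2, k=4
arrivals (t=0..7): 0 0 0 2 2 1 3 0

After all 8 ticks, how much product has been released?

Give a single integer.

Answer: 2

Derivation:
t=0: arr=0 -> substrate=0 bound=0 product=0
t=1: arr=0 -> substrate=0 bound=0 product=0
t=2: arr=0 -> substrate=0 bound=0 product=0
t=3: arr=2 -> substrate=0 bound=2 product=0
t=4: arr=2 -> substrate=2 bound=2 product=0
t=5: arr=1 -> substrate=3 bound=2 product=0
t=6: arr=3 -> substrate=6 bound=2 product=0
t=7: arr=0 -> substrate=4 bound=2 product=2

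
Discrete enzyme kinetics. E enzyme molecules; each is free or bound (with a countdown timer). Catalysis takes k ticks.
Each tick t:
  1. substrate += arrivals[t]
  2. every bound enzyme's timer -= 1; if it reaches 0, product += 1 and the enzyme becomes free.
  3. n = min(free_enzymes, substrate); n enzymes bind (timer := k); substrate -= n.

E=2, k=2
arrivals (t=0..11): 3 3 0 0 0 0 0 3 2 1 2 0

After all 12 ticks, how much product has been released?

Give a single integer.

Answer: 10

Derivation:
t=0: arr=3 -> substrate=1 bound=2 product=0
t=1: arr=3 -> substrate=4 bound=2 product=0
t=2: arr=0 -> substrate=2 bound=2 product=2
t=3: arr=0 -> substrate=2 bound=2 product=2
t=4: arr=0 -> substrate=0 bound=2 product=4
t=5: arr=0 -> substrate=0 bound=2 product=4
t=6: arr=0 -> substrate=0 bound=0 product=6
t=7: arr=3 -> substrate=1 bound=2 product=6
t=8: arr=2 -> substrate=3 bound=2 product=6
t=9: arr=1 -> substrate=2 bound=2 product=8
t=10: arr=2 -> substrate=4 bound=2 product=8
t=11: arr=0 -> substrate=2 bound=2 product=10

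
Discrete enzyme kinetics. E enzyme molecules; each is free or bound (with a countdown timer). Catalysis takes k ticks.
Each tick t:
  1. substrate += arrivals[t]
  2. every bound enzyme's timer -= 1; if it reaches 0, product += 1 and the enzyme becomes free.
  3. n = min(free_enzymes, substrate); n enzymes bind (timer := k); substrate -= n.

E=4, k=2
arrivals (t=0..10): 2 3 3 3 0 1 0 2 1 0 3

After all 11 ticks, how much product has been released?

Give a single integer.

Answer: 15

Derivation:
t=0: arr=2 -> substrate=0 bound=2 product=0
t=1: arr=3 -> substrate=1 bound=4 product=0
t=2: arr=3 -> substrate=2 bound=4 product=2
t=3: arr=3 -> substrate=3 bound=4 product=4
t=4: arr=0 -> substrate=1 bound=4 product=6
t=5: arr=1 -> substrate=0 bound=4 product=8
t=6: arr=0 -> substrate=0 bound=2 product=10
t=7: arr=2 -> substrate=0 bound=2 product=12
t=8: arr=1 -> substrate=0 bound=3 product=12
t=9: arr=0 -> substrate=0 bound=1 product=14
t=10: arr=3 -> substrate=0 bound=3 product=15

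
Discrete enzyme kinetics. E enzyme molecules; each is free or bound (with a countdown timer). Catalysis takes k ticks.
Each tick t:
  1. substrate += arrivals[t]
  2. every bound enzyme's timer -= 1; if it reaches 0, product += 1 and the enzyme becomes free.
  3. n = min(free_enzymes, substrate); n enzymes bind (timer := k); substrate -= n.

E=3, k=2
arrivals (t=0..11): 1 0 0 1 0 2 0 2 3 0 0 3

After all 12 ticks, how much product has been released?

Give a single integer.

t=0: arr=1 -> substrate=0 bound=1 product=0
t=1: arr=0 -> substrate=0 bound=1 product=0
t=2: arr=0 -> substrate=0 bound=0 product=1
t=3: arr=1 -> substrate=0 bound=1 product=1
t=4: arr=0 -> substrate=0 bound=1 product=1
t=5: arr=2 -> substrate=0 bound=2 product=2
t=6: arr=0 -> substrate=0 bound=2 product=2
t=7: arr=2 -> substrate=0 bound=2 product=4
t=8: arr=3 -> substrate=2 bound=3 product=4
t=9: arr=0 -> substrate=0 bound=3 product=6
t=10: arr=0 -> substrate=0 bound=2 product=7
t=11: arr=3 -> substrate=0 bound=3 product=9

Answer: 9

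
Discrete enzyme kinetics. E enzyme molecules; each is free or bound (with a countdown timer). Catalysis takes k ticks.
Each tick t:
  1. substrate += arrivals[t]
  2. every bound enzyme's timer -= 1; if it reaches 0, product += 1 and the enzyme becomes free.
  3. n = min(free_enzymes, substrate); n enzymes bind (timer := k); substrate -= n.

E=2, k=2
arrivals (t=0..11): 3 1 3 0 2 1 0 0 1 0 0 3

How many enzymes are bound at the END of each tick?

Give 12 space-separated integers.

Answer: 2 2 2 2 2 2 2 2 2 2 1 2

Derivation:
t=0: arr=3 -> substrate=1 bound=2 product=0
t=1: arr=1 -> substrate=2 bound=2 product=0
t=2: arr=3 -> substrate=3 bound=2 product=2
t=3: arr=0 -> substrate=3 bound=2 product=2
t=4: arr=2 -> substrate=3 bound=2 product=4
t=5: arr=1 -> substrate=4 bound=2 product=4
t=6: arr=0 -> substrate=2 bound=2 product=6
t=7: arr=0 -> substrate=2 bound=2 product=6
t=8: arr=1 -> substrate=1 bound=2 product=8
t=9: arr=0 -> substrate=1 bound=2 product=8
t=10: arr=0 -> substrate=0 bound=1 product=10
t=11: arr=3 -> substrate=2 bound=2 product=10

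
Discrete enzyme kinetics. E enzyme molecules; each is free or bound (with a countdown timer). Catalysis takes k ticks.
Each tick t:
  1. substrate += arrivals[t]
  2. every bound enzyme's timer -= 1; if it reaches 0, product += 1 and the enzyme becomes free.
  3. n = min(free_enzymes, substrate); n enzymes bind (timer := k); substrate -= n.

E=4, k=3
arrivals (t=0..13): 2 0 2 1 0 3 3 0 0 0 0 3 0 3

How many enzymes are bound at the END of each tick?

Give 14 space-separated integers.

Answer: 2 2 4 3 3 4 4 4 3 2 2 3 3 4

Derivation:
t=0: arr=2 -> substrate=0 bound=2 product=0
t=1: arr=0 -> substrate=0 bound=2 product=0
t=2: arr=2 -> substrate=0 bound=4 product=0
t=3: arr=1 -> substrate=0 bound=3 product=2
t=4: arr=0 -> substrate=0 bound=3 product=2
t=5: arr=3 -> substrate=0 bound=4 product=4
t=6: arr=3 -> substrate=2 bound=4 product=5
t=7: arr=0 -> substrate=2 bound=4 product=5
t=8: arr=0 -> substrate=0 bound=3 product=8
t=9: arr=0 -> substrate=0 bound=2 product=9
t=10: arr=0 -> substrate=0 bound=2 product=9
t=11: arr=3 -> substrate=0 bound=3 product=11
t=12: arr=0 -> substrate=0 bound=3 product=11
t=13: arr=3 -> substrate=2 bound=4 product=11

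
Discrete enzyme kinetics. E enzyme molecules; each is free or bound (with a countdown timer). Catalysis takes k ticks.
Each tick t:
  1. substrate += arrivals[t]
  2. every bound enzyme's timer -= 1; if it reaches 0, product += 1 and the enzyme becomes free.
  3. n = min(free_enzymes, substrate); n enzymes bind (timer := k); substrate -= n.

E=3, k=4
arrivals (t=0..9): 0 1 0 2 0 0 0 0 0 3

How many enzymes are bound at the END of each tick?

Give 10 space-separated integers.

t=0: arr=0 -> substrate=0 bound=0 product=0
t=1: arr=1 -> substrate=0 bound=1 product=0
t=2: arr=0 -> substrate=0 bound=1 product=0
t=3: arr=2 -> substrate=0 bound=3 product=0
t=4: arr=0 -> substrate=0 bound=3 product=0
t=5: arr=0 -> substrate=0 bound=2 product=1
t=6: arr=0 -> substrate=0 bound=2 product=1
t=7: arr=0 -> substrate=0 bound=0 product=3
t=8: arr=0 -> substrate=0 bound=0 product=3
t=9: arr=3 -> substrate=0 bound=3 product=3

Answer: 0 1 1 3 3 2 2 0 0 3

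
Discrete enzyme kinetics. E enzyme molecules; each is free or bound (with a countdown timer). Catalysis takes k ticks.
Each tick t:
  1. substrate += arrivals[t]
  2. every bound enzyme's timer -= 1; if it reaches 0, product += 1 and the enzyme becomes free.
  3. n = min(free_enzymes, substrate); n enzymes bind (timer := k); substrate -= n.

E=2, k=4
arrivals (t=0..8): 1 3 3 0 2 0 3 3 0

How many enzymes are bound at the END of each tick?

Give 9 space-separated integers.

t=0: arr=1 -> substrate=0 bound=1 product=0
t=1: arr=3 -> substrate=2 bound=2 product=0
t=2: arr=3 -> substrate=5 bound=2 product=0
t=3: arr=0 -> substrate=5 bound=2 product=0
t=4: arr=2 -> substrate=6 bound=2 product=1
t=5: arr=0 -> substrate=5 bound=2 product=2
t=6: arr=3 -> substrate=8 bound=2 product=2
t=7: arr=3 -> substrate=11 bound=2 product=2
t=8: arr=0 -> substrate=10 bound=2 product=3

Answer: 1 2 2 2 2 2 2 2 2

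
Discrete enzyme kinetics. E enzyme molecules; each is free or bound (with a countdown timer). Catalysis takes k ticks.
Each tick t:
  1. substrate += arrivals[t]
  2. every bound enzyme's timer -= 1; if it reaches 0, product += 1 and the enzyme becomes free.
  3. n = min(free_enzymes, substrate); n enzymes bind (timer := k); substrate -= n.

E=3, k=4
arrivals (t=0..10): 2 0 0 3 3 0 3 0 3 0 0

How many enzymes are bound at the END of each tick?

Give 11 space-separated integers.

Answer: 2 2 2 3 3 3 3 3 3 3 3

Derivation:
t=0: arr=2 -> substrate=0 bound=2 product=0
t=1: arr=0 -> substrate=0 bound=2 product=0
t=2: arr=0 -> substrate=0 bound=2 product=0
t=3: arr=3 -> substrate=2 bound=3 product=0
t=4: arr=3 -> substrate=3 bound=3 product=2
t=5: arr=0 -> substrate=3 bound=3 product=2
t=6: arr=3 -> substrate=6 bound=3 product=2
t=7: arr=0 -> substrate=5 bound=3 product=3
t=8: arr=3 -> substrate=6 bound=3 product=5
t=9: arr=0 -> substrate=6 bound=3 product=5
t=10: arr=0 -> substrate=6 bound=3 product=5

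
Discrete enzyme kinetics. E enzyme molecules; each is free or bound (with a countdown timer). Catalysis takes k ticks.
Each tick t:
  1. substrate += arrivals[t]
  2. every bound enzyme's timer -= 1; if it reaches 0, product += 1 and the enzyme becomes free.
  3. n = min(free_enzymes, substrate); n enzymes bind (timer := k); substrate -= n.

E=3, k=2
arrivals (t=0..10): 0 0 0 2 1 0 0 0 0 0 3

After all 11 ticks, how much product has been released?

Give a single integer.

t=0: arr=0 -> substrate=0 bound=0 product=0
t=1: arr=0 -> substrate=0 bound=0 product=0
t=2: arr=0 -> substrate=0 bound=0 product=0
t=3: arr=2 -> substrate=0 bound=2 product=0
t=4: arr=1 -> substrate=0 bound=3 product=0
t=5: arr=0 -> substrate=0 bound=1 product=2
t=6: arr=0 -> substrate=0 bound=0 product=3
t=7: arr=0 -> substrate=0 bound=0 product=3
t=8: arr=0 -> substrate=0 bound=0 product=3
t=9: arr=0 -> substrate=0 bound=0 product=3
t=10: arr=3 -> substrate=0 bound=3 product=3

Answer: 3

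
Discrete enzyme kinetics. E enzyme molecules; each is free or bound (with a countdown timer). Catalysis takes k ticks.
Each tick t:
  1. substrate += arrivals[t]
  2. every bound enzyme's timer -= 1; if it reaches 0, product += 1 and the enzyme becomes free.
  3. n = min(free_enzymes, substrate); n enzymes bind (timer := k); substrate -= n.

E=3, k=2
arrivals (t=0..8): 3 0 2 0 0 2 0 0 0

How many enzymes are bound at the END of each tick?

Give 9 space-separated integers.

Answer: 3 3 2 2 0 2 2 0 0

Derivation:
t=0: arr=3 -> substrate=0 bound=3 product=0
t=1: arr=0 -> substrate=0 bound=3 product=0
t=2: arr=2 -> substrate=0 bound=2 product=3
t=3: arr=0 -> substrate=0 bound=2 product=3
t=4: arr=0 -> substrate=0 bound=0 product=5
t=5: arr=2 -> substrate=0 bound=2 product=5
t=6: arr=0 -> substrate=0 bound=2 product=5
t=7: arr=0 -> substrate=0 bound=0 product=7
t=8: arr=0 -> substrate=0 bound=0 product=7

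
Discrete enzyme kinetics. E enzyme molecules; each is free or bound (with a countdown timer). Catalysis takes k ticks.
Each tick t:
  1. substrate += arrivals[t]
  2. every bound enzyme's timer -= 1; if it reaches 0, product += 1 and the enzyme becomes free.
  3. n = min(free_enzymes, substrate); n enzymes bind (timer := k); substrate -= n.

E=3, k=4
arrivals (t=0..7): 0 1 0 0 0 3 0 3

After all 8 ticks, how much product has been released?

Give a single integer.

Answer: 1

Derivation:
t=0: arr=0 -> substrate=0 bound=0 product=0
t=1: arr=1 -> substrate=0 bound=1 product=0
t=2: arr=0 -> substrate=0 bound=1 product=0
t=3: arr=0 -> substrate=0 bound=1 product=0
t=4: arr=0 -> substrate=0 bound=1 product=0
t=5: arr=3 -> substrate=0 bound=3 product=1
t=6: arr=0 -> substrate=0 bound=3 product=1
t=7: arr=3 -> substrate=3 bound=3 product=1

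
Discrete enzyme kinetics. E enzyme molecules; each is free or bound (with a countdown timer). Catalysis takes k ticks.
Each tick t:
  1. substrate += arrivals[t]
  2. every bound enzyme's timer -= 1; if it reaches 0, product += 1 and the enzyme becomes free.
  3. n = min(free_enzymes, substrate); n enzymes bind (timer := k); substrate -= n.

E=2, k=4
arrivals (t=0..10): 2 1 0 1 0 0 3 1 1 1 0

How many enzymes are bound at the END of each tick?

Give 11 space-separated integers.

t=0: arr=2 -> substrate=0 bound=2 product=0
t=1: arr=1 -> substrate=1 bound=2 product=0
t=2: arr=0 -> substrate=1 bound=2 product=0
t=3: arr=1 -> substrate=2 bound=2 product=0
t=4: arr=0 -> substrate=0 bound=2 product=2
t=5: arr=0 -> substrate=0 bound=2 product=2
t=6: arr=3 -> substrate=3 bound=2 product=2
t=7: arr=1 -> substrate=4 bound=2 product=2
t=8: arr=1 -> substrate=3 bound=2 product=4
t=9: arr=1 -> substrate=4 bound=2 product=4
t=10: arr=0 -> substrate=4 bound=2 product=4

Answer: 2 2 2 2 2 2 2 2 2 2 2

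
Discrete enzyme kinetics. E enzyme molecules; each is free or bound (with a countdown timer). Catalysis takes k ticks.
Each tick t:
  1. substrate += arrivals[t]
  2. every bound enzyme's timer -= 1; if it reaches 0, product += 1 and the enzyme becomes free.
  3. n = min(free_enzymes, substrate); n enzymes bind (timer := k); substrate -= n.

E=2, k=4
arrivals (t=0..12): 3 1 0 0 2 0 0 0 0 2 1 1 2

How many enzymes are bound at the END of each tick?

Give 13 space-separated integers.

t=0: arr=3 -> substrate=1 bound=2 product=0
t=1: arr=1 -> substrate=2 bound=2 product=0
t=2: arr=0 -> substrate=2 bound=2 product=0
t=3: arr=0 -> substrate=2 bound=2 product=0
t=4: arr=2 -> substrate=2 bound=2 product=2
t=5: arr=0 -> substrate=2 bound=2 product=2
t=6: arr=0 -> substrate=2 bound=2 product=2
t=7: arr=0 -> substrate=2 bound=2 product=2
t=8: arr=0 -> substrate=0 bound=2 product=4
t=9: arr=2 -> substrate=2 bound=2 product=4
t=10: arr=1 -> substrate=3 bound=2 product=4
t=11: arr=1 -> substrate=4 bound=2 product=4
t=12: arr=2 -> substrate=4 bound=2 product=6

Answer: 2 2 2 2 2 2 2 2 2 2 2 2 2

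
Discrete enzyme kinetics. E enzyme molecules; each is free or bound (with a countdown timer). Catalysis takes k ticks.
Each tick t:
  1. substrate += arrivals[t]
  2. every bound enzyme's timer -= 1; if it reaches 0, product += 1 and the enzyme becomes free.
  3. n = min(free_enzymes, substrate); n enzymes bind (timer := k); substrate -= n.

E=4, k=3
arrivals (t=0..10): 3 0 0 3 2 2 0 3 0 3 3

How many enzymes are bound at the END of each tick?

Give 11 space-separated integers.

t=0: arr=3 -> substrate=0 bound=3 product=0
t=1: arr=0 -> substrate=0 bound=3 product=0
t=2: arr=0 -> substrate=0 bound=3 product=0
t=3: arr=3 -> substrate=0 bound=3 product=3
t=4: arr=2 -> substrate=1 bound=4 product=3
t=5: arr=2 -> substrate=3 bound=4 product=3
t=6: arr=0 -> substrate=0 bound=4 product=6
t=7: arr=3 -> substrate=2 bound=4 product=7
t=8: arr=0 -> substrate=2 bound=4 product=7
t=9: arr=3 -> substrate=2 bound=4 product=10
t=10: arr=3 -> substrate=4 bound=4 product=11

Answer: 3 3 3 3 4 4 4 4 4 4 4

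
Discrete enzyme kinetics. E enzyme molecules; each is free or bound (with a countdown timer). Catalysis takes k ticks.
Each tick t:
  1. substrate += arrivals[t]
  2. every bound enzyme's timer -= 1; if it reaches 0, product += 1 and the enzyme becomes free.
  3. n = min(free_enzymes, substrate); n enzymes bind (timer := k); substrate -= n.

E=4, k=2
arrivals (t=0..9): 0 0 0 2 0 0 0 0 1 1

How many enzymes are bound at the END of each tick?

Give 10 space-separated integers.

t=0: arr=0 -> substrate=0 bound=0 product=0
t=1: arr=0 -> substrate=0 bound=0 product=0
t=2: arr=0 -> substrate=0 bound=0 product=0
t=3: arr=2 -> substrate=0 bound=2 product=0
t=4: arr=0 -> substrate=0 bound=2 product=0
t=5: arr=0 -> substrate=0 bound=0 product=2
t=6: arr=0 -> substrate=0 bound=0 product=2
t=7: arr=0 -> substrate=0 bound=0 product=2
t=8: arr=1 -> substrate=0 bound=1 product=2
t=9: arr=1 -> substrate=0 bound=2 product=2

Answer: 0 0 0 2 2 0 0 0 1 2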